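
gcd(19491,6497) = 6497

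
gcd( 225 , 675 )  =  225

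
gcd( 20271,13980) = 699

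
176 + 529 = 705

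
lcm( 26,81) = 2106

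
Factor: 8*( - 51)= - 2^3*3^1*17^1 = -408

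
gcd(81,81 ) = 81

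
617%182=71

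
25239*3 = 75717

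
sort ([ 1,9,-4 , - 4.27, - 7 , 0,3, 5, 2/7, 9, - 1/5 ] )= [ - 7, - 4.27,- 4, - 1/5 , 0,  2/7,1, 3,5, 9  ,  9]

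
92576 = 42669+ 49907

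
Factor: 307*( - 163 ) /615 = -3^(- 1)*5^( - 1)*41^( - 1 )*163^1  *  307^1 = -50041/615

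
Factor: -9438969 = -3^1*181^1*17383^1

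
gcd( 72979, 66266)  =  1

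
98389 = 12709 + 85680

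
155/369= 155/369  =  0.42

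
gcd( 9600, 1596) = 12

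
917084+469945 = 1387029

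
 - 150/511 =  - 1 + 361/511  =  - 0.29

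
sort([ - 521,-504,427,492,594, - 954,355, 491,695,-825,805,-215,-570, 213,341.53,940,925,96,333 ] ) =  [ - 954, - 825, - 570, - 521,-504 , - 215,96,213,333,341.53 , 355,427,491,492 , 594,695, 805,  925, 940]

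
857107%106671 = 3739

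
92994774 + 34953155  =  127947929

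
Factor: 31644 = 2^2 * 3^3 * 293^1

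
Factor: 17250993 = 3^2*19^1*79^1*1277^1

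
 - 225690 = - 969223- - 743533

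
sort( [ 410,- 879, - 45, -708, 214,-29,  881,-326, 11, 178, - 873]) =[ - 879, - 873, - 708, - 326,-45 , -29, 11, 178, 214, 410,881]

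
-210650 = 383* (-550)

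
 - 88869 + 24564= -64305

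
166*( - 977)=-162182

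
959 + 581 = 1540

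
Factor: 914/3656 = 2^ ( - 2 ) = 1/4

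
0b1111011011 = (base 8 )1733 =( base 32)ur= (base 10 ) 987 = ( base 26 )1BP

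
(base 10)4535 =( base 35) 3OK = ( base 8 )10667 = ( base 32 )4dn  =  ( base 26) 6IB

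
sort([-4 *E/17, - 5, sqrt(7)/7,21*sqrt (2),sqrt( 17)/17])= [ - 5 , - 4*E/17, sqrt(17)/17,sqrt( 7) /7,21*sqrt( 2 ) ] 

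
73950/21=3521+ 3/7 =3521.43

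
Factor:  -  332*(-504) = 2^5*3^2*7^1*83^1 = 167328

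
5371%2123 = 1125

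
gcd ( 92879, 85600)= 1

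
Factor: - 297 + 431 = 2^1 * 67^1 = 134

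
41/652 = 41/652=0.06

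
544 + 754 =1298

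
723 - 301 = 422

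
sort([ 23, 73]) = [23, 73 ] 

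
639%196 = 51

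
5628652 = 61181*92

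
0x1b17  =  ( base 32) 6on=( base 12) 401b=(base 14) 2755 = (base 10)6935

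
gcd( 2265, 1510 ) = 755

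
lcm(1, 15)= 15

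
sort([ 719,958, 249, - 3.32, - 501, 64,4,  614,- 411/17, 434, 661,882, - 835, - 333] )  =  [ - 835, - 501, - 333, - 411/17 , - 3.32, 4, 64,249,434 , 614, 661, 719,882,  958]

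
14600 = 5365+9235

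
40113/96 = 13371/32 = 417.84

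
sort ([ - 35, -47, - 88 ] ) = [ - 88, - 47, - 35]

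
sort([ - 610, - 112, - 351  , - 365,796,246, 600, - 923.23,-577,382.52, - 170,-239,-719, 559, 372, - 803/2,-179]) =[ -923.23, - 719,  -  610,  -  577, - 803/2, - 365, - 351, - 239, - 179, - 170, - 112, 246, 372,382.52,559, 600,796]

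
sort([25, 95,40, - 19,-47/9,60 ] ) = [ - 19, - 47/9, 25,40 , 60, 95 ] 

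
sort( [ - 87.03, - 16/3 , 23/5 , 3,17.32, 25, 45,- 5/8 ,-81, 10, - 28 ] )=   [ - 87.03,-81,-28, - 16/3, - 5/8,3,23/5,10,17.32 , 25,45 ]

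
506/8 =253/4 = 63.25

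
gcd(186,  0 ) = 186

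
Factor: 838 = 2^1*419^1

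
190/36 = 5 + 5/18=   5.28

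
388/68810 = 194/34405=0.01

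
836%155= 61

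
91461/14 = 91461/14 = 6532.93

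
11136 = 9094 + 2042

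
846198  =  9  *94022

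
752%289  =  174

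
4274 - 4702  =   - 428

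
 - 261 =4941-5202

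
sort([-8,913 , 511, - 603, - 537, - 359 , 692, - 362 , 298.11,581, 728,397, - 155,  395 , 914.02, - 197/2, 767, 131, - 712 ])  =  [-712, - 603, - 537, - 362, - 359, - 155,  -  197/2, - 8,131,298.11, 395,397,511,581,692,728,767, 913, 914.02] 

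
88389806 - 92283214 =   -  3893408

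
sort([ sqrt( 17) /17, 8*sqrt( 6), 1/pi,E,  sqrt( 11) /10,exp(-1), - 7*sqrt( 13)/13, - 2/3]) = [ - 7  *  sqrt(13)/13, -2/3 , sqrt( 17)/17,1/pi,  sqrt( 11 ) /10,  exp(-1 ), E,8*sqrt(6) ]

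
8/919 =8/919 = 0.01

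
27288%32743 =27288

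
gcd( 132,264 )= 132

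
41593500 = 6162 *6750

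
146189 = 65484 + 80705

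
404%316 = 88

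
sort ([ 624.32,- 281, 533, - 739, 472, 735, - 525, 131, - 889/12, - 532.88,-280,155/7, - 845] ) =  [-845, - 739, - 532.88, - 525, - 281, - 280, - 889/12, 155/7, 131, 472, 533,624.32  ,  735 ]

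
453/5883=151/1961 = 0.08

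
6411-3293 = 3118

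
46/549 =46/549 = 0.08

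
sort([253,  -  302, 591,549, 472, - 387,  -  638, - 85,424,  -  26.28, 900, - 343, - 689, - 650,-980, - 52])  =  [ -980, - 689, - 650, - 638,- 387, - 343,  -  302, - 85, - 52, - 26.28 , 253,  424,472,549,591,900]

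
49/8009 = 49/8009 = 0.01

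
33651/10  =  33651/10 = 3365.10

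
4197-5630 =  - 1433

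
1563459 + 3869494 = 5432953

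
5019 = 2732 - -2287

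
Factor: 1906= 2^1 * 953^1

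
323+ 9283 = 9606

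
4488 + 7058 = 11546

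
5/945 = 1/189 = 0.01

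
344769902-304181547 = 40588355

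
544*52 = 28288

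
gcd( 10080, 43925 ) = 35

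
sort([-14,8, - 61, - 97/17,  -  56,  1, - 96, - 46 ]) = [ - 96, - 61, - 56, - 46,-14, - 97/17, 1,  8 ] 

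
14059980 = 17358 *810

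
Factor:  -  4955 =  - 5^1*991^1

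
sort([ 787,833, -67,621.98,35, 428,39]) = [ - 67 , 35,  39, 428, 621.98,787, 833]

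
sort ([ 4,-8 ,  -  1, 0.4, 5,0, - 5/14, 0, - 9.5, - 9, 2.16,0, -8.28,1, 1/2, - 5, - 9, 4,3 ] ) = [-9.5, - 9, - 9,- 8.28, - 8,-5, - 1, - 5/14, 0,0,0 , 0.4,1/2, 1, 2.16, 3, 4, 4 , 5] 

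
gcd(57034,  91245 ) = 1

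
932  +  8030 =8962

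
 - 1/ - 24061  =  1/24061 = 0.00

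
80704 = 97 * 832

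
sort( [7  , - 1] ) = [ - 1,7]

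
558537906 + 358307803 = 916845709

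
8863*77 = 682451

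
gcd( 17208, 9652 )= 4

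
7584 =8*948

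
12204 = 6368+5836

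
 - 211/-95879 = 211/95879 = 0.00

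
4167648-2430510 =1737138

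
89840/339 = 89840/339= 265.01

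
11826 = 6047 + 5779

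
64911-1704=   63207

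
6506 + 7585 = 14091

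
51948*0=0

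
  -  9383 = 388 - 9771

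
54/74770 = 27/37385  =  0.00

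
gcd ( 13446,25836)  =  6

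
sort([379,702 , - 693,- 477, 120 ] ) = [ - 693, - 477, 120, 379, 702] 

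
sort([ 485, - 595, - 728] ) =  [- 728, - 595,485] 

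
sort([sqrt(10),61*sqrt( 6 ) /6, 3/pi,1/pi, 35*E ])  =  [1/pi, 3/pi,sqrt ( 10 ), 61*sqrt( 6) /6, 35*E] 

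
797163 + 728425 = 1525588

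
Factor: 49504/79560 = 28/45 = 2^2*3^( - 2 )*5^ (-1)*7^1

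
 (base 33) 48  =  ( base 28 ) 50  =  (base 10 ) 140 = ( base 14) A0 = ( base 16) 8C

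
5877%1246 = 893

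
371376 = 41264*9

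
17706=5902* 3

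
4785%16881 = 4785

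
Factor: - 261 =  - 3^2*29^1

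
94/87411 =94/87411 =0.00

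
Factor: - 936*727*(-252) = 2^5*3^4*7^1*13^1*727^1 =171478944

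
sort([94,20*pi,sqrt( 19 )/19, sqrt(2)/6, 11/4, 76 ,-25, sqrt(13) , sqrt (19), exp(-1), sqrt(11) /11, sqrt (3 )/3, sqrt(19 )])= [ - 25, sqrt(19) /19,sqrt( 2 )/6, sqrt(11)/11, exp(-1) , sqrt( 3) /3, 11/4,sqrt(13 ),sqrt( 19 ), sqrt( 19),20*pi,  76,94]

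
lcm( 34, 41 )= 1394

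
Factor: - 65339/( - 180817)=7^( - 1)*13^( - 1)*223^1*293^1*1987^( - 1) 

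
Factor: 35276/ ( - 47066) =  - 2^1 * 101^( - 1)*233^( - 1)* 8819^1 = - 17638/23533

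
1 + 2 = 3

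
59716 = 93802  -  34086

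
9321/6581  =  1 + 2740/6581 =1.42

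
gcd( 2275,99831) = 1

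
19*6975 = 132525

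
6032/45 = 134 + 2/45 = 134.04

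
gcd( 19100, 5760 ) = 20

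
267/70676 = 267/70676 = 0.00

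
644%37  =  15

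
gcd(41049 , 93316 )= 1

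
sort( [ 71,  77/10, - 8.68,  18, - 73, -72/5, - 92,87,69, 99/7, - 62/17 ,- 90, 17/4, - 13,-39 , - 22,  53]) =[ - 92,  -  90, - 73,- 39 , - 22, -72/5, - 13, - 8.68,-62/17, 17/4,  77/10, 99/7,  18,  53, 69, 71,  87 ]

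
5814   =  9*646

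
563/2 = 281+1/2 = 281.50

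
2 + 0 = 2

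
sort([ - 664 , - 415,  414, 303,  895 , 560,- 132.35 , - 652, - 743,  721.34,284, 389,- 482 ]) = [ - 743, - 664, - 652, - 482, - 415,  -  132.35, 284,303  ,  389, 414,  560 , 721.34, 895] 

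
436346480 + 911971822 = 1348318302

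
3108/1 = 3108 = 3108.00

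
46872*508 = 23810976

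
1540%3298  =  1540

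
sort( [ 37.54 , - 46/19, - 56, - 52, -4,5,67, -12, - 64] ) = [ - 64, - 56 ,  -  52,  -  12, - 4,-46/19,5,37.54,67 ] 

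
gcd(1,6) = 1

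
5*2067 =10335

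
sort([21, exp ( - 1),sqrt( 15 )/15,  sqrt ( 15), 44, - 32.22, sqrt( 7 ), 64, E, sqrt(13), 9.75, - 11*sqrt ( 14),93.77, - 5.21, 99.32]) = [ - 11 * sqrt(14), - 32.22, - 5.21, sqrt( 15)/15,exp( - 1 ), sqrt( 7), E,sqrt(13), sqrt( 15) , 9.75, 21, 44, 64,  93.77, 99.32]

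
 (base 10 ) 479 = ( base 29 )gf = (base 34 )e3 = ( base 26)IB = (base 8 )737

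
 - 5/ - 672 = 5/672  =  0.01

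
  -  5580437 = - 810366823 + 804786386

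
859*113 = 97067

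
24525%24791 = 24525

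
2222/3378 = 1111/1689 = 0.66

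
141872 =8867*16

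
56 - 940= - 884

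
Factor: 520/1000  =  5^( - 2)*13^1 = 13/25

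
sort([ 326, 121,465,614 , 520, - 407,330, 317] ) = [ - 407,121, 317,326,330 , 465, 520 , 614 ] 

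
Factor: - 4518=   -  2^1*3^2*251^1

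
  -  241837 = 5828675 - 6070512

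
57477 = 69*833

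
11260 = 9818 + 1442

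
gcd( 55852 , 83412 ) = 4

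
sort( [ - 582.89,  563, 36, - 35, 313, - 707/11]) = [- 582.89, - 707/11, - 35, 36, 313,563] 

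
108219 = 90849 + 17370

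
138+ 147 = 285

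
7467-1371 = 6096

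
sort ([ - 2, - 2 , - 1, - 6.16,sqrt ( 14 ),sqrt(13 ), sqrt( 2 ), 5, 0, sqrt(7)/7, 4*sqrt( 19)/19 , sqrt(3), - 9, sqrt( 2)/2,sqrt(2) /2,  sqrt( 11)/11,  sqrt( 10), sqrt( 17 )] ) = [-9, - 6.16, - 2, - 2, - 1,0 , sqrt( 11)/11,sqrt(7)/7 , sqrt( 2 ) /2, sqrt( 2)/2,4*sqrt(19)/19,sqrt( 2 ),sqrt( 3) , sqrt( 10),sqrt( 13),sqrt( 14 ) , sqrt(17 ), 5]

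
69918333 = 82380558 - 12462225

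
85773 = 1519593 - 1433820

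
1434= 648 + 786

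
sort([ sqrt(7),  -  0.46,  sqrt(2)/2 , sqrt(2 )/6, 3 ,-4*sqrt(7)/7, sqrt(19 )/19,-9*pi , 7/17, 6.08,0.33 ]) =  [  -  9*pi ,-4 * sqrt( 7) /7 ,-0.46, sqrt(19 )/19 , sqrt(2)/6, 0.33, 7/17,  sqrt( 2) /2, sqrt( 7), 3,  6.08]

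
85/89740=17/17948  =  0.00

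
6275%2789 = 697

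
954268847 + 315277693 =1269546540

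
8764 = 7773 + 991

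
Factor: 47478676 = 2^2 * 7^1*179^1*9473^1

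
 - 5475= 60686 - 66161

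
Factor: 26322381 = 3^3 * 163^1*5981^1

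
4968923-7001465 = - 2032542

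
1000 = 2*500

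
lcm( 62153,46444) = 4226404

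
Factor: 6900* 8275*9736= 2^5*3^1 * 5^4*23^1 * 331^1*1217^1 =555901260000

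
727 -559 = 168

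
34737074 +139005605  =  173742679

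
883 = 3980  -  3097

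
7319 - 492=6827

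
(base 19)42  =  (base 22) 3c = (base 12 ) 66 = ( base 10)78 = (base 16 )4E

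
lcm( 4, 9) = 36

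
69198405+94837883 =164036288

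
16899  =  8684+8215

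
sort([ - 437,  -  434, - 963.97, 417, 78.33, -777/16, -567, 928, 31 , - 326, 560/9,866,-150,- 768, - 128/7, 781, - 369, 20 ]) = [ - 963.97,-768, - 567,  -  437 , - 434, - 369, - 326, - 150, - 777/16, - 128/7,20, 31,  560/9, 78.33, 417,781 , 866, 928]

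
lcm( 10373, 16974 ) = 186714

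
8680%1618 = 590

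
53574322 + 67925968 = 121500290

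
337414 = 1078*313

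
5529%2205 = 1119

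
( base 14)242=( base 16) 1c2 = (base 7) 1212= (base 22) ka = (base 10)450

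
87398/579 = 150 + 548/579  =  150.95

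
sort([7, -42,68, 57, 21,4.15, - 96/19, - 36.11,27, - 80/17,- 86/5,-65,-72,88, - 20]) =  [-72,- 65,  -  42, - 36.11, - 20, - 86/5,-96/19, - 80/17,4.15,7,21,27, 57,68,88] 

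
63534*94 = 5972196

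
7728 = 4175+3553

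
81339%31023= 19293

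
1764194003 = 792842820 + 971351183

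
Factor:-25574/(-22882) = 17^ (  -  1)*19^1 = 19/17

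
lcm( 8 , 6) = 24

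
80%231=80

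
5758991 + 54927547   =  60686538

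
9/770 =9/770 = 0.01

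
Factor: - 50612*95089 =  - 4812644468 = -  2^2*12653^1*95089^1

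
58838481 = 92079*639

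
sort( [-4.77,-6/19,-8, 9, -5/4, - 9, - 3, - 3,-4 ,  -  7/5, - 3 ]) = [ - 9, - 8, - 4.77, - 4,- 3, - 3, - 3,-7/5, -5/4, - 6/19, 9] 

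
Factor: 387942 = 2^1*3^1 * 19^1*41^1*83^1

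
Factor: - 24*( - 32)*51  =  39168 = 2^8 * 3^2*17^1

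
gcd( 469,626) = 1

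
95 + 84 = 179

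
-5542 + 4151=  - 1391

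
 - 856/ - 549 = 856/549 = 1.56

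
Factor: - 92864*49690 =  - 2^7*5^1*1451^1 * 4969^1 = - 4614412160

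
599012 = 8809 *68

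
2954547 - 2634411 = 320136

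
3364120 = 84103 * 40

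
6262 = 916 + 5346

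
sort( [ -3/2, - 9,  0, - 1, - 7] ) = [  -  9 , - 7, - 3/2, - 1,0 ] 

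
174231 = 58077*3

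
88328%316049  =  88328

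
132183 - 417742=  - 285559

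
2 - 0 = 2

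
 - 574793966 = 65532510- 640326476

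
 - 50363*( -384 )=19339392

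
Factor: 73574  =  2^1*36787^1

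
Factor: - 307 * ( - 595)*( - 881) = -160927865 = -5^1*7^1*17^1*307^1*881^1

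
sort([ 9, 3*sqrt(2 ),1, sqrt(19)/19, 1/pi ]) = [sqrt (19)/19, 1/pi,1, 3*sqrt(2), 9]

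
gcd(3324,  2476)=4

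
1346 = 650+696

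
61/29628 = 61/29628 = 0.00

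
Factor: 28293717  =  3^1*19^1*496381^1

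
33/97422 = 11/32474 =0.00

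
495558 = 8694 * 57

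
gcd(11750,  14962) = 2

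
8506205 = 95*89539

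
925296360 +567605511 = 1492901871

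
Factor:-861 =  - 3^1*7^1*41^1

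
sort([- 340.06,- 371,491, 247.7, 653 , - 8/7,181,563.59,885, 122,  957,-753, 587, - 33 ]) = [ - 753,-371, - 340.06,- 33, - 8/7, 122, 181, 247.7,491, 563.59,587, 653, 885,957] 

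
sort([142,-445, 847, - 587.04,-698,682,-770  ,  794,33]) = [ - 770,-698,- 587.04, - 445,33,142,682, 794, 847] 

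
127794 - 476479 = -348685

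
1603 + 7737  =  9340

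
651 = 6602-5951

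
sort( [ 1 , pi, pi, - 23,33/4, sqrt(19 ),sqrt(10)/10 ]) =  [ - 23, sqrt(10) /10, 1,pi,pi, sqrt(19), 33/4]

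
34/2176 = 1/64  =  0.02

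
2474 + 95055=97529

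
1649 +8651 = 10300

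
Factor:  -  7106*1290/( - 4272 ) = 2^(- 2)*5^1*11^1 * 17^1*19^1*43^1*89^( - 1 ) = 763895/356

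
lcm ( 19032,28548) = 57096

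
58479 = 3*19493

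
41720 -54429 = - 12709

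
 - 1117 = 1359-2476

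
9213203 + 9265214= 18478417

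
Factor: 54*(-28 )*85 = - 2^3*3^3 * 5^1*7^1*17^1  =  - 128520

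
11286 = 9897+1389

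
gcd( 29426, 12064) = 2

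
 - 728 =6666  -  7394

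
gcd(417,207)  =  3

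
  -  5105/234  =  -5105/234= -21.82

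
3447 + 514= 3961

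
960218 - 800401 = 159817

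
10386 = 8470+1916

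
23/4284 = 23/4284  =  0.01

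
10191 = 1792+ 8399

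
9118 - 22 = 9096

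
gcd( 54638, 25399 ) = 1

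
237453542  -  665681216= - 428227674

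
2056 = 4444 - 2388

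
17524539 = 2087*8397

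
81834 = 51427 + 30407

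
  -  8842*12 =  - 106104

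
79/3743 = 79/3743 = 0.02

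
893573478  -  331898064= 561675414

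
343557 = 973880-630323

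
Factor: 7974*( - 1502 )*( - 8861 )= 106127736228 = 2^2 * 3^2*443^1*751^1 * 8861^1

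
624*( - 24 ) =-14976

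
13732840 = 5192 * 2645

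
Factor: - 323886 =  -2^1*3^1*23^1*2347^1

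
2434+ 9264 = 11698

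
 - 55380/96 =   -  577  +  1/8 = -576.88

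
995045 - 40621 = 954424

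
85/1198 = 85/1198=0.07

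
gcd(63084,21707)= 7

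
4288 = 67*64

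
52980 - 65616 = -12636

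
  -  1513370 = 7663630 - 9177000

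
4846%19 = 1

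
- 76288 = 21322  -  97610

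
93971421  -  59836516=34134905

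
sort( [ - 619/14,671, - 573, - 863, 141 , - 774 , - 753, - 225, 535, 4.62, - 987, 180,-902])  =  [  -  987, - 902, - 863, - 774, -753, - 573 , - 225, - 619/14, 4.62, 141, 180,535, 671]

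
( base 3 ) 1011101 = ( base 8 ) 1517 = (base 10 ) 847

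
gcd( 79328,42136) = 8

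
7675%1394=705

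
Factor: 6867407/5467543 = 499^( - 1 )* 10957^( - 1)*6867407^1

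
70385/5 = 14077 = 14077.00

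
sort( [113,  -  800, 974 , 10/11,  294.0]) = [ - 800,10/11, 113,  294.0,  974] 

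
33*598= 19734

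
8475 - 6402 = 2073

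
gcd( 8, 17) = 1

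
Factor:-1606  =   - 2^1  *  11^1*73^1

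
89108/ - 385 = - 232  +  212/385 = - 231.45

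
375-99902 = -99527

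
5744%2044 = 1656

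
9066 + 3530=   12596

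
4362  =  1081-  - 3281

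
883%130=103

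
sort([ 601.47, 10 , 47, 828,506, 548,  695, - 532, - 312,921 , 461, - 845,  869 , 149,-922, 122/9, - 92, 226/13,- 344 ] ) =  [-922, - 845,-532 , - 344, - 312, - 92,10 , 122/9  ,  226/13 , 47,149,461,506,548, 601.47,695 , 828 , 869, 921]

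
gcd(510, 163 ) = 1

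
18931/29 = 652 +23/29 = 652.79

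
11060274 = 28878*383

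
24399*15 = 365985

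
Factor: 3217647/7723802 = 2^( - 1)* 3^1*29^ ( - 1 )* 43^1*24943^1*133169^ ( - 1)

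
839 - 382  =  457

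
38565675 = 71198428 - 32632753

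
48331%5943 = 787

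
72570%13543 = 4855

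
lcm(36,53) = 1908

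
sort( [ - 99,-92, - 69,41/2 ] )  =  [-99 ,-92, - 69,41/2]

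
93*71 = 6603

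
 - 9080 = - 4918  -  4162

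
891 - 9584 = - 8693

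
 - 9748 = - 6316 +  - 3432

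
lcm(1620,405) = 1620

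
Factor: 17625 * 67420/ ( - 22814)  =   - 2^1*3^1*5^4*11^(  -  1 )*17^( - 1) *47^1 *61^( - 1 )*3371^1 = -594138750/11407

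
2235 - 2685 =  - 450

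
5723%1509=1196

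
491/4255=491/4255  =  0.12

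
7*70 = 490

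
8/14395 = 8/14395=0.00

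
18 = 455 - 437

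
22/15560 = 11/7780 =0.00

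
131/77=1 + 54/77  =  1.70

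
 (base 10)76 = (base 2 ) 1001100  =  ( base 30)2g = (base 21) 3D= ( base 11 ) 6a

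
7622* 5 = 38110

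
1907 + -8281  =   - 6374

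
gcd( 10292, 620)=124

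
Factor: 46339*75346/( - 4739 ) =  - 2^1*7^( - 1 ) *101^1*149^1*311^1 *373^1*677^( - 1)= - 3491458294/4739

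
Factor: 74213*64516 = 2^2*47^1 * 127^2*1579^1= 4787925908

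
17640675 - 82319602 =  - 64678927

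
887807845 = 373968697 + 513839148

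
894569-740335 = 154234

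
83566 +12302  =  95868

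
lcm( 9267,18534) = 18534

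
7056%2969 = 1118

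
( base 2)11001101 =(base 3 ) 21121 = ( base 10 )205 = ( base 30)6p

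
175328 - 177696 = -2368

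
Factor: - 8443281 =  -3^1*7^1*11^1*36551^1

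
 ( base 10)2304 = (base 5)33204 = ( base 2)100100000000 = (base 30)2GO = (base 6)14400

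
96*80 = 7680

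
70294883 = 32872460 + 37422423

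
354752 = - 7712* ( - 46)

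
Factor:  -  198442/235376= -317/376 =-  2^( -3)*47^(-1) *317^1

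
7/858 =7/858  =  0.01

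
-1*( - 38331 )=38331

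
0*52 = 0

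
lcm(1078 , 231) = 3234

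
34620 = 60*577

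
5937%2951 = 35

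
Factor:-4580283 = -3^1 *151^1 * 10111^1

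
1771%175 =21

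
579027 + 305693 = 884720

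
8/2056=1/257 = 0.00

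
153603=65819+87784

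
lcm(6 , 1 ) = 6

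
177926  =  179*994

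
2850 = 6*475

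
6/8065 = 6/8065 = 0.00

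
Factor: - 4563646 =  - 2^1*2281823^1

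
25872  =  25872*1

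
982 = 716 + 266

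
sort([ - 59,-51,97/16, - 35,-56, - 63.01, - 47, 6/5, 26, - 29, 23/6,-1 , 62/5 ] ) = [ - 63.01, - 59, - 56, -51, - 47, - 35,- 29, - 1, 6/5,  23/6,97/16 , 62/5 , 26 ] 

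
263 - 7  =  256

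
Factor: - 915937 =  - 11^1*83267^1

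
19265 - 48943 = -29678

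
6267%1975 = 342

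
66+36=102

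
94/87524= 47/43762 = 0.00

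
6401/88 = 6401/88 = 72.74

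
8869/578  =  15 + 199/578 = 15.34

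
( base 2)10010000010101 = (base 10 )9237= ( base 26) dh7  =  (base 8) 22025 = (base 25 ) EJC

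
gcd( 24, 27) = 3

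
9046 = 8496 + 550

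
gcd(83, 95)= 1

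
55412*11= 609532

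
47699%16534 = 14631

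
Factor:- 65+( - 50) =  - 5^1*  23^1= - 115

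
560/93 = 560/93 = 6.02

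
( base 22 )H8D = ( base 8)20341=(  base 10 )8417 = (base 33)7O2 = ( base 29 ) a07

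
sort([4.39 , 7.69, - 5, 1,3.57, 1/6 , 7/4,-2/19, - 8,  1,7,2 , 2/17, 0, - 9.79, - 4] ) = [  -  9.79,  -  8 ,-5, - 4,-2/19, 0, 2/17, 1/6 , 1,1,7/4,2,3.57, 4.39 , 7, 7.69]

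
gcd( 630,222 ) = 6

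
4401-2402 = 1999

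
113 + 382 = 495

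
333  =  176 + 157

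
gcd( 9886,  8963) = 1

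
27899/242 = 27899/242 = 115.29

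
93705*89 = 8339745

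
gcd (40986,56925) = 2277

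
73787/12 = 6148+11/12 = 6148.92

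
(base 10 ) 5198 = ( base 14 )1C74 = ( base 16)144E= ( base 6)40022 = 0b1010001001110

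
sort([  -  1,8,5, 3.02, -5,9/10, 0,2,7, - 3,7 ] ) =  [ -5,-3, - 1, 0, 9/10,2,3.02,5,7,  7,  8]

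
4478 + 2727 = 7205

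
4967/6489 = 4967/6489  =  0.77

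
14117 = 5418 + 8699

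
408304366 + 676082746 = 1084387112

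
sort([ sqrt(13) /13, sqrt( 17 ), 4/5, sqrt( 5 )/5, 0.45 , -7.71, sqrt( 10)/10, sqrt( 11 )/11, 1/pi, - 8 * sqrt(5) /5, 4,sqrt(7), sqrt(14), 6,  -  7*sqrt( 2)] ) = [ - 7*sqrt(2 ), - 7.71, - 8*sqrt( 5)/5, sqrt( 13 ) /13, sqrt(11)/11, sqrt( 10) /10,1/pi, sqrt(5)/5, 0.45, 4/5, sqrt( 7), sqrt(14), 4, sqrt( 17 ) , 6]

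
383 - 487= - 104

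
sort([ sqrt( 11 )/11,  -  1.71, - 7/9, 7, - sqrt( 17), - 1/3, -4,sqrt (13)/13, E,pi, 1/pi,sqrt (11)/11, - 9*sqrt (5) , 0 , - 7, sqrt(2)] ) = [  -  9*sqrt(5), - 7  , - sqrt(17),  -  4,-1.71, - 7/9, - 1/3, 0, sqrt(13 )/13, sqrt(11 )/11, sqrt( 11)/11,1/pi, sqrt(2), E, pi, 7]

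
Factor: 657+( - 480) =3^1*59^1= 177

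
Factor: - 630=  - 2^1*3^2*5^1*7^1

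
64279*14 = 899906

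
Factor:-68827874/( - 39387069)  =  2^1*3^( - 2 )*31^1*83^(-1)*52727^(- 1)*1110127^1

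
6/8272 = 3/4136 = 0.00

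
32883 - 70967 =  - 38084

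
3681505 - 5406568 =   -  1725063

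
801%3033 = 801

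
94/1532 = 47/766 = 0.06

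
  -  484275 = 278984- 763259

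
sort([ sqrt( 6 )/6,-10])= [ - 10,sqrt(6)/6]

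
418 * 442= 184756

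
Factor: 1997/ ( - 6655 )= -5^( - 1)*11^( - 3)*1997^1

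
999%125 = 124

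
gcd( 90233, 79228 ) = 1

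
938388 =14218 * 66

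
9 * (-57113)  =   - 514017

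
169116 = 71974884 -71805768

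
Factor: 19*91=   7^1*13^1*19^1 = 1729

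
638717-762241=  - 123524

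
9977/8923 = 1+1054/8923 = 1.12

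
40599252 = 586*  69282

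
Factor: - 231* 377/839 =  - 3^1*7^1*11^1*13^1*29^1 * 839^ (- 1 )=-87087/839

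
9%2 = 1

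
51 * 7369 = 375819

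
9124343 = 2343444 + 6780899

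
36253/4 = 36253/4 = 9063.25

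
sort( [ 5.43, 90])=[ 5.43,  90]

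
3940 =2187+1753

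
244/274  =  122/137 = 0.89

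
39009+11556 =50565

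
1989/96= 663/32=20.72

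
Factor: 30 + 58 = 88= 2^3 * 11^1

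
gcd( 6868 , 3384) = 4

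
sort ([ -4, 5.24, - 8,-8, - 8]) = [- 8,-8 , -8,-4, 5.24 ] 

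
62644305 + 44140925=106785230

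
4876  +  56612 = 61488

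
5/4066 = 5/4066 = 0.00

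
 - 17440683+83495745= 66055062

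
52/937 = 52/937= 0.06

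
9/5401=9/5401 = 0.00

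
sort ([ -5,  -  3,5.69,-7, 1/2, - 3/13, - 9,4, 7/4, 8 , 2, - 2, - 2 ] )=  [ - 9, - 7,  -  5,  -  3, - 2, - 2, - 3/13,  1/2,7/4,  2, 4, 5.69, 8 ] 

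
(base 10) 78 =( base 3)2220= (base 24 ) 36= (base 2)1001110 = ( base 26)30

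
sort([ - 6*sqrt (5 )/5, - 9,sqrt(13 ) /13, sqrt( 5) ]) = [ - 9, - 6*sqrt( 5 ) /5, sqrt(13 )/13,sqrt( 5) ] 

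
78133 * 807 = 63053331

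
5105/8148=5105/8148 =0.63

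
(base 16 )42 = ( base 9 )73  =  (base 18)3c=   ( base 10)66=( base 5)231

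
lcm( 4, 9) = 36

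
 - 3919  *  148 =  - 580012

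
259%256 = 3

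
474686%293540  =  181146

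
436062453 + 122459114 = 558521567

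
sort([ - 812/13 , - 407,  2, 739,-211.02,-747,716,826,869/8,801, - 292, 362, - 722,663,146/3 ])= [  -  747, - 722, - 407,-292, - 211.02, - 812/13, 2, 146/3,869/8, 362,663,716, 739,801, 826]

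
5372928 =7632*704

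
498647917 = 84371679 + 414276238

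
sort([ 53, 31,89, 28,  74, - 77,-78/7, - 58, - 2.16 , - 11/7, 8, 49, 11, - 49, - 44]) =[ - 77, - 58,-49,-44, - 78/7, - 2.16, -11/7 , 8, 11 , 28, 31,49,53,74, 89]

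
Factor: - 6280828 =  - 2^2 * 563^1*2789^1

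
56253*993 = 55859229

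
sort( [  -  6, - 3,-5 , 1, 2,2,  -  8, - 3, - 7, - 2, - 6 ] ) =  [ - 8, - 7, - 6 , - 6, - 5,  -  3,-3,-2, 1, 2,2 ] 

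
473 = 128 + 345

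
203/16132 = 203/16132  =  0.01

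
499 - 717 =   -  218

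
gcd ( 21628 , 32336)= 4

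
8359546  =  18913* 442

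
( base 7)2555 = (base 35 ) RQ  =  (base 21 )245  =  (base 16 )3CB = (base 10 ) 971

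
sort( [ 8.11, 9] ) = [ 8.11, 9]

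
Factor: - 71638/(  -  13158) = 3^( - 2)*7^2=49/9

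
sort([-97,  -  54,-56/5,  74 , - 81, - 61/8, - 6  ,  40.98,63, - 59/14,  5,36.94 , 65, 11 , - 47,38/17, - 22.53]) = [  -  97, - 81, - 54 , - 47, - 22.53, - 56/5 , - 61/8, - 6, - 59/14, 38/17,5,11, 36.94, 40.98, 63,65,74]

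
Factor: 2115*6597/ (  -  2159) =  -13952655/2159 = -3^4  *  5^1 * 17^(  -  1)*47^1 * 127^(-1 )*733^1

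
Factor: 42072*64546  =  2715579312 = 2^4 *3^1*59^1 * 547^1*1753^1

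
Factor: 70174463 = 239^1*293617^1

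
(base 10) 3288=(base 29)3qb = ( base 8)6330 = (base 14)12AC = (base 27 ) 4dl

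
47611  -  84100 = -36489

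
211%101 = 9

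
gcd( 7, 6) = 1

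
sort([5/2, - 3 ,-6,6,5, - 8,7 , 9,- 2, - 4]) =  [ - 8, - 6, - 4, - 3, - 2 , 5/2,5, 6 , 7, 9] 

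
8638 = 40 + 8598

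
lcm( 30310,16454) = 575890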